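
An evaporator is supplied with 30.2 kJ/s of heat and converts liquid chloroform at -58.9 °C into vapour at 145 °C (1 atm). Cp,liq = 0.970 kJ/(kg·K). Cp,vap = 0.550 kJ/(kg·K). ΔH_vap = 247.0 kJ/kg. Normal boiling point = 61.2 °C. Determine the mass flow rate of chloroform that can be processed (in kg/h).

Δh = 0.970×(61.2−-58.9) + 247.0 + 0.550×(145−61.2) = 409.59 kJ/kg
Q = 30.2 kJ/s = 30.2 kJ/s = 108720 kJ/h
ṁ = Q/Δh = 108720 / 409.59 = 265.44 kg/h

ṁ = 265 kg/h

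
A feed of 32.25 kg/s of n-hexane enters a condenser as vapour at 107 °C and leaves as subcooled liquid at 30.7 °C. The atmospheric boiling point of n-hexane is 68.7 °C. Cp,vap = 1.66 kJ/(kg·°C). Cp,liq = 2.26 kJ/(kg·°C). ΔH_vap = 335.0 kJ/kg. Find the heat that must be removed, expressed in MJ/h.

Q_c = 56200 MJ/h

vapour 107→68.7 °C: -63.578 kJ/kg
condensation at 68.7 °C: -335 kJ/kg
liquid 68.7→30.7 °C: -85.88 kJ/kg
Δh = -63.578 + -335 + -85.88 = -484.46 kJ/kg
Q = ṁ·Δh = 32.25 kg/s × -484.46 kJ/kg = -15624 kJ/s
|Q| = 15624 kW = 56246 MJ/h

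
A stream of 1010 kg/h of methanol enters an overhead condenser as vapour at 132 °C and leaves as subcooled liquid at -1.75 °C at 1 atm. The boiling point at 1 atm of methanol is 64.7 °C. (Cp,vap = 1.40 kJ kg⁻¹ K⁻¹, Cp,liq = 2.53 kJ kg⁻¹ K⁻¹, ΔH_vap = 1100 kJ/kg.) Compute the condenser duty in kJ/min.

Q_c = 22900 kJ/min

vapour 132→64.7 °C: -94.22 kJ/kg
condensation at 64.7 °C: -1100 kJ/kg
liquid 64.7→-1.75 °C: -168.12 kJ/kg
Δh = -94.22 + -1100 + -168.12 = -1362.3 kJ/kg
Q = ṁ·Δh = 1010 kg/h × -1362.3 kJ/kg = -1.376e+06 kJ/h
|Q| = 382.21 kW = 22933 kJ/min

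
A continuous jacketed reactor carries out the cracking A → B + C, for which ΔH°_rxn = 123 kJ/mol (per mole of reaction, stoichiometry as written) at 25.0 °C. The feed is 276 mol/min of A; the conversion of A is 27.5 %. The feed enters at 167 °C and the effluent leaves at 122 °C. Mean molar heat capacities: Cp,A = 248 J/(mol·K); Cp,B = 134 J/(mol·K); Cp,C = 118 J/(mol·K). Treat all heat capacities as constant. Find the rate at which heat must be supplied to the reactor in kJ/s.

Extent of reaction ξ = 0.275 × 276 = 75.9 mol/min
Reaction term: ξ·ΔH°_rxn = 75.9 × 123 = 9335.7 kJ/min
Sensible, feed 167→25 °C: -9719.6 kJ/min
Outlet flows (mol/min): A 200.1, B 75.9, C 75.9
Sensible, products 25→122 °C: 6668.9 kJ/min
Q = ΔH = 6285 kJ/min = 104.75 kW
Heat supplied = 104.75 kJ/s

Q_in = 105 kJ/s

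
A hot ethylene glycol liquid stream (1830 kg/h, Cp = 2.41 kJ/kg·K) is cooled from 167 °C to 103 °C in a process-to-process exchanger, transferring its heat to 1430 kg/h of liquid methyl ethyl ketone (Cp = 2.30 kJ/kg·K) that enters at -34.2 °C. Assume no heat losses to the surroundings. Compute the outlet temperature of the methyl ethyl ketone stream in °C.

Heat released by hot stream: Q = 1830 × 2.41 × (167 − 103) = 282260 kJ/h
Energy balance on cold side (adiabatic exchanger): Q = ṁ_c·Cp_c·(T_c,out − T_c,in)
T_c,out = -34.2 + 282260/(1430 × 2.30) = 51.619 °C

T_c,out = 51.6 °C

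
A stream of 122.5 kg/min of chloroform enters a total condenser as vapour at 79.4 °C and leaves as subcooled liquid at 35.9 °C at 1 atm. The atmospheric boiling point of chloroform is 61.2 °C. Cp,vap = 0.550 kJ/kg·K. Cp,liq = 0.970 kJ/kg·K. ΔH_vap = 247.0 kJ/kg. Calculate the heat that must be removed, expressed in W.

Q_c = 575000 W

vapour 79.4→61.2 °C: -10.01 kJ/kg
condensation at 61.2 °C: -247 kJ/kg
liquid 61.2→35.9 °C: -24.541 kJ/kg
Δh = -10.01 + -247 + -24.541 = -281.55 kJ/kg
Q = ṁ·Δh = 122.5 kg/min × -281.55 kJ/kg = -34490 kJ/min
|Q| = 574.83 kW = 574830 W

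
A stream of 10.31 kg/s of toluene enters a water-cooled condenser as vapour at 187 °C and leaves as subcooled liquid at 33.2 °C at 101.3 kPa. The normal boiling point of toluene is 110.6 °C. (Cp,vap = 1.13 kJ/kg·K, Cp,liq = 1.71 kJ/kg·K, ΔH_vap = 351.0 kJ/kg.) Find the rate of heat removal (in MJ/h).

Q_c = 21100 MJ/h

vapour 187→110.6 °C: -86.332 kJ/kg
condensation at 110.6 °C: -351 kJ/kg
liquid 110.6→33.2 °C: -132.35 kJ/kg
Δh = -86.332 + -351 + -132.35 = -569.69 kJ/kg
Q = ṁ·Δh = 10.31 kg/s × -569.69 kJ/kg = -5873.5 kJ/s
|Q| = 5873.5 kW = 21144 MJ/h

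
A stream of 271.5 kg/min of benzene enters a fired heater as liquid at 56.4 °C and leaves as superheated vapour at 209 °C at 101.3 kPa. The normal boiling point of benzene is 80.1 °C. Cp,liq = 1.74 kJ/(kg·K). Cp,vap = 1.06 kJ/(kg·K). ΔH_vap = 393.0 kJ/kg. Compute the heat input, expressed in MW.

Q = 2.58 MW

liquid 56.4→80.1 °C: 41.238 kJ/kg
vaporisation at 80.1 °C: 393 kJ/kg
vapour 80.1→209 °C: 136.63 kJ/kg
Δh = 41.238 + 393 + 136.63 = 570.87 kJ/kg
Q = ṁ·Δh = 271.5 kg/min × 570.87 kJ/kg = 154990 kJ/min
|Q| = 2583.2 kW = 2.5832 MW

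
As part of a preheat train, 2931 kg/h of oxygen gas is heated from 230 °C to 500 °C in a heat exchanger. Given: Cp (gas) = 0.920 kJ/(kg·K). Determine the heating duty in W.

Q = 202000 W

Q = ṁ·Cp·ΔT = 2931 × 0.920 × (500 − 230) = 728060 kJ/h
Converting: 728060 / 3600 s = 202.24 kW
Heating duty = 202240 W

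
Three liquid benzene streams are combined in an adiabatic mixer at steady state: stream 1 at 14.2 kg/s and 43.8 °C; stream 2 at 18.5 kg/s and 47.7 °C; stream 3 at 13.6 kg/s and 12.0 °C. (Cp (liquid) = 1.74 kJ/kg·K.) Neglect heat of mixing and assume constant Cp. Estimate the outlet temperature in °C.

Adiabatic, steady state ⇒ Σ ṁᵢCp,ᵢ(T_out − Tᵢ) = 0
Σ ṁᵢCp,ᵢTᵢ = 14.2×1.74×43.8 + 18.5×1.74×47.7 + 13.6×1.74×12.0 = 2901.6
Σ ṁᵢCp,ᵢ = 14.2×1.74 + 18.5×1.74 + 13.6×1.74 = 80.562
T_out = 2901.6 / 80.562 = 36.017 °C

T_out = 36.0 °C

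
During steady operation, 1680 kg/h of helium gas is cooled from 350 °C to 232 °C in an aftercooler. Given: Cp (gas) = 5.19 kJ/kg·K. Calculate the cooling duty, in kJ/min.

Q_c = 17100 kJ/min

Q = ṁ·Cp·ΔT = 1680 × 5.19 × (232 − 350) = -1.0289e+06 kJ/h
Converting: 1.0289e+06 / 3600 s = 285.8 kW
Cooling duty = 17148 kJ/min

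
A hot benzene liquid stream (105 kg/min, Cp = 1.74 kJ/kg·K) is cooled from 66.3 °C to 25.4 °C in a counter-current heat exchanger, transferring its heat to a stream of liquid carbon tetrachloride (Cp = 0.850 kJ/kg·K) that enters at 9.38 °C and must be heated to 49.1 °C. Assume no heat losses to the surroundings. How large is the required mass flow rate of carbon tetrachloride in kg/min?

Heat released by hot stream: Q = 105 × 1.74 × (66.3 − 25.4) = 7472.4 kJ/min
Energy balance on cold side (adiabatic exchanger): Q = ṁ_c·Cp_c·(T_c,out − T_c,in)
ṁ_c = 7472.4 / [0.850 × (49.1 − 9.38)] = 221.33 kg/min

ṁ_c = 221 kg/min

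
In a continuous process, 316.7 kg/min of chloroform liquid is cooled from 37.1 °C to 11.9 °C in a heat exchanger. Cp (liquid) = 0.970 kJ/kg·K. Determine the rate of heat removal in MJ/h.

Q = ṁ·Cp·ΔT = 316.7 × 0.970 × (11.9 − 37.1) = -7741.4 kJ/min
Converting: 7741.4 / 60 s = 129.02 kW
Cooling duty = 464.48 MJ/h

Q_c = 464 MJ/h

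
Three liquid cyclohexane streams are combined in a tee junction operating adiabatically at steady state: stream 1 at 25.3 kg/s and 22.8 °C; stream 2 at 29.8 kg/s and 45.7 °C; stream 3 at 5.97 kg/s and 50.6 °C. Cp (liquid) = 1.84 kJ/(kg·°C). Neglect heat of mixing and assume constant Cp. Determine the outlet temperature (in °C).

T_out = 36.7 °C

Adiabatic, steady state ⇒ Σ ṁᵢCp,ᵢ(T_out − Tᵢ) = 0
Σ ṁᵢCp,ᵢTᵢ = 25.3×1.84×22.8 + 29.8×1.84×45.7 + 5.97×1.84×50.6 = 4123
Σ ṁᵢCp,ᵢ = 25.3×1.84 + 29.8×1.84 + 5.97×1.84 = 112.37
T_out = 4123 / 112.37 = 36.692 °C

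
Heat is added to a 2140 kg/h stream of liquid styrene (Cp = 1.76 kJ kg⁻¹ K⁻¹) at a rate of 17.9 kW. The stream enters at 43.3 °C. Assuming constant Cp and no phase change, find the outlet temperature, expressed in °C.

T_out = 60.4 °C

Q = 17.9 kW = 64440 kJ/h
ΔT = Q/(ṁ·Cp) = 64440/(2140×1.76) = 17.109 K
T_out = 43.3 + 17.109 = 60.409 °C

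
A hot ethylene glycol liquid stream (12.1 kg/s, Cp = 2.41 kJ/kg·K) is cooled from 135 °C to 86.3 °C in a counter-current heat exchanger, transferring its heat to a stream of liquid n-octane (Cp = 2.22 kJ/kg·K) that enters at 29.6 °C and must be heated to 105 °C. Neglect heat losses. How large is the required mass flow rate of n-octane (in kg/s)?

Heat released by hot stream: Q = 12.1 × 2.41 × (135 − 86.3) = 1420.1 kJ/s
Energy balance on cold side (adiabatic exchanger): Q = ṁ_c·Cp_c·(T_c,out − T_c,in)
ṁ_c = 1420.1 / [2.22 × (105 − 29.6)] = 8.4841 kg/s

ṁ_c = 8.48 kg/s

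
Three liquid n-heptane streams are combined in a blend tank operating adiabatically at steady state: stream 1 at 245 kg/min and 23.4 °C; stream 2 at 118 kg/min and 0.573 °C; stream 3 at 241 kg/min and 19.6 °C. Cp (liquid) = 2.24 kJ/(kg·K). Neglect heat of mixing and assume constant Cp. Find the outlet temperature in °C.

T_out = 17.4 °C

Adiabatic, steady state ⇒ Σ ṁᵢCp,ᵢ(T_out − Tᵢ) = 0
T_out = Σ ṁᵢCp,ᵢTᵢ / Σ ṁᵢCp,ᵢ
      = 23574 / 1353 = 17.424 °C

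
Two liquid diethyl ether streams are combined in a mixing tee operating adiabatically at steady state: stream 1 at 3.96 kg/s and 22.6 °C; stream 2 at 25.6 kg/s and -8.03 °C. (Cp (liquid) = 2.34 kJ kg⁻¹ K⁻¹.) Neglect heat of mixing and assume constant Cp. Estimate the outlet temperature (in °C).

T_out = -3.93 °C

Adiabatic, steady state ⇒ Σ ṁᵢCp,ᵢ(T_out − Tᵢ) = 0
Σ ṁᵢCp,ᵢTᵢ = 3.96×2.34×22.6 + 25.6×2.34×-8.03 = -271.61
Σ ṁᵢCp,ᵢ = 3.96×2.34 + 25.6×2.34 = 69.17
T_out = -271.61 / 69.17 = -3.9267 °C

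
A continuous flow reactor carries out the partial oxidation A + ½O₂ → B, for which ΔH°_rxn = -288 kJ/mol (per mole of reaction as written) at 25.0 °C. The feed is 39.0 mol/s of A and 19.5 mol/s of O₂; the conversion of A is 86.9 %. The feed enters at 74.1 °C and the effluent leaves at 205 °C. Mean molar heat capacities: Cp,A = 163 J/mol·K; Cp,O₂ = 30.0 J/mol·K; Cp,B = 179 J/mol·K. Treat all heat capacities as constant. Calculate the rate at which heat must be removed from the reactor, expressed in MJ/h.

Extent of reaction ξ = 0.869 × 39.0 = 33.891 mol/s
Reaction term: ξ·ΔH°_rxn = 33.891 × -288 = -9760.6 kJ/s
Sensible, feed 74.1→25 °C: -340.85 kJ/s
Outlet flows (mol/s): A 5.109, O₂ 2.5545, B 33.891
Sensible, products 25→205 °C: 1255.7 kJ/s
Q = ΔH = -8845.8 kJ/s = -8845.8 kW
Heat removed = 31845 MJ/h

Q_out = 31800 MJ/h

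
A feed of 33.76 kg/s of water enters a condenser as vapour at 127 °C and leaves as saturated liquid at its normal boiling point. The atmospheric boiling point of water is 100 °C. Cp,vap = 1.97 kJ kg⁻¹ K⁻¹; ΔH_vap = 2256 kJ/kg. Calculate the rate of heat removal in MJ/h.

Q_c = 281000 MJ/h

vapour 127→100 °C: -53.19 kJ/kg
condensation at 100 °C: -2256 kJ/kg
Δh = -53.19 + -2256 = -2309.2 kJ/kg
Q = ṁ·Δh = 33.76 kg/s × -2309.2 kJ/kg = -77958 kJ/s
|Q| = 77958 kW = 280650 MJ/h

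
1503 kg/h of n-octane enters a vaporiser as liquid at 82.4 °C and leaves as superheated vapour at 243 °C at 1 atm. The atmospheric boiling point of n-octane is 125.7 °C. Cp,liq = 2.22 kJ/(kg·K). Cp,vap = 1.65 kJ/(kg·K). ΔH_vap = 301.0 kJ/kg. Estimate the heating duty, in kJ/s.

Q = 247 kJ/s

liquid 82.4→125.7 °C: 96.126 kJ/kg
vaporisation at 125.7 °C: 301 kJ/kg
vapour 125.7→243 °C: 193.54 kJ/kg
Δh = 96.126 + 301 + 193.54 = 590.67 kJ/kg
Q = ṁ·Δh = 1503 kg/h × 590.67 kJ/kg = 887780 kJ/h
|Q| = 246.61 kW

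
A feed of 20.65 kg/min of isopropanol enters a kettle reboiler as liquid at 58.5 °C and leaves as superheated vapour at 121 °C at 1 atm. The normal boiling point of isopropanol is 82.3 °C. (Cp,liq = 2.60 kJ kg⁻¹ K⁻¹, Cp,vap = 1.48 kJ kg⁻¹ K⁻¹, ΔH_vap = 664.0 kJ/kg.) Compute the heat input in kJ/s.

liquid 58.5→82.3 °C: 61.88 kJ/kg
vaporisation at 82.3 °C: 664 kJ/kg
vapour 82.3→121 °C: 57.276 kJ/kg
Δh = 61.88 + 664 + 57.276 = 783.16 kJ/kg
Q = ṁ·Δh = 20.65 kg/min × 783.16 kJ/kg = 16172 kJ/min
|Q| = 269.54 kW

Q = 270 kJ/s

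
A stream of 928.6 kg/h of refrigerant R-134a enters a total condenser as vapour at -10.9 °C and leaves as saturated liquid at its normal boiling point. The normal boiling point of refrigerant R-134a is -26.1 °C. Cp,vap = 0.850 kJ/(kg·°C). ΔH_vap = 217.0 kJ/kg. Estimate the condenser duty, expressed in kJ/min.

vapour -10.9→-26.1 °C: -12.92 kJ/kg
condensation at -26.1 °C: -217 kJ/kg
Δh = -12.92 + -217 = -229.92 kJ/kg
Q = ṁ·Δh = 928.6 kg/h × -229.92 kJ/kg = -213500 kJ/h
|Q| = 59.307 kW = 3558.4 kJ/min

Q_c = 3560 kJ/min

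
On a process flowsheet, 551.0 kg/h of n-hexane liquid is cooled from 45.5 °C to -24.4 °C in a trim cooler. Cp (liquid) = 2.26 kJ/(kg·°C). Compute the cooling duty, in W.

Q = ṁ·Cp·ΔT = 551.0 × 2.26 × (-24.4 − 45.5) = -87044 kJ/h
Converting: 87044 / 3600 s = 24.179 kW
Cooling duty = 24179 W

Q_c = 24200 W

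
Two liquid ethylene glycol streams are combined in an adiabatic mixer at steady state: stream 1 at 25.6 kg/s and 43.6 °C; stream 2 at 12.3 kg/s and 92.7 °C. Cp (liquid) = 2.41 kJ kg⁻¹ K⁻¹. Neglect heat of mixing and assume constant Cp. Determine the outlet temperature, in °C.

T_out = 59.5 °C

Adiabatic, steady state ⇒ Σ ṁᵢCp,ᵢ(T_out − Tᵢ) = 0
T_out = Σ ṁᵢCp,ᵢTᵢ / Σ ṁᵢCp,ᵢ
      = 5437.9 / 91.339 = 59.535 °C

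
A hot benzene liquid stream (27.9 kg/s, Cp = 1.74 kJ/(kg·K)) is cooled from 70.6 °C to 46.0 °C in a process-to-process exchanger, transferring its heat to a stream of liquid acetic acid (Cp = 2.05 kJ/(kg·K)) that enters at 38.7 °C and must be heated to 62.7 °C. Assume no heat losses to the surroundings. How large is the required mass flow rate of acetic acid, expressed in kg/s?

Heat released by hot stream: Q = 27.9 × 1.74 × (70.6 − 46.0) = 1194.2 kJ/s
Energy balance on cold side (adiabatic exchanger): Q = ṁ_c·Cp_c·(T_c,out − T_c,in)
ṁ_c = 1194.2 / [2.05 × (62.7 − 38.7)] = 24.273 kg/s

ṁ_c = 24.3 kg/s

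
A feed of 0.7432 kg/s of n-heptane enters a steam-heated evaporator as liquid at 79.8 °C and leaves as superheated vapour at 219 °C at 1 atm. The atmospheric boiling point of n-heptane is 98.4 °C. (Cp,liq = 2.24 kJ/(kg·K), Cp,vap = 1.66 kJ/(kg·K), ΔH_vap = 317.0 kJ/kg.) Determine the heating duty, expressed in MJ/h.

Q = 1500 MJ/h

liquid 79.8→98.4 °C: 41.664 kJ/kg
vaporisation at 98.4 °C: 317 kJ/kg
vapour 98.4→219 °C: 200.2 kJ/kg
Δh = 41.664 + 317 + 200.2 = 558.86 kJ/kg
Q = ṁ·Δh = 0.7432 kg/s × 558.86 kJ/kg = 415.34 kJ/s
|Q| = 415.34 kW = 1495.2 MJ/h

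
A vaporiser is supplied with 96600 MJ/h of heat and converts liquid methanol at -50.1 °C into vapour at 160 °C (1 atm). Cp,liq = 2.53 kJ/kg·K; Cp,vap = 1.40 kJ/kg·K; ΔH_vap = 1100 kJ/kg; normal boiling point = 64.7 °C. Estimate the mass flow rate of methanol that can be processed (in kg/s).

Δh = 2.53×(64.7−-50.1) + 1100 + 1.40×(160−64.7) = 1523.9 kJ/kg
Q = 96600 MJ/h = 26833 kJ/s = 26833 kJ/s
ṁ = Q/Δh = 26833 / 1523.9 = 17.609 kg/s

ṁ = 17.6 kg/s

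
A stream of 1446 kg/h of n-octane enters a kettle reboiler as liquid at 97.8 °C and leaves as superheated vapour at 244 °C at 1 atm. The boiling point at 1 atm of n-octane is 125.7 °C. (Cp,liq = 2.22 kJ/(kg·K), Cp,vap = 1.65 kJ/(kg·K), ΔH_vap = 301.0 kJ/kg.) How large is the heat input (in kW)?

Q = 224 kW

liquid 97.8→125.7 °C: 61.938 kJ/kg
vaporisation at 125.7 °C: 301 kJ/kg
vapour 125.7→244 °C: 195.19 kJ/kg
Δh = 61.938 + 301 + 195.19 = 558.13 kJ/kg
Q = ṁ·Δh = 1446 kg/h × 558.13 kJ/kg = 807060 kJ/h
|Q| = 224.18 kW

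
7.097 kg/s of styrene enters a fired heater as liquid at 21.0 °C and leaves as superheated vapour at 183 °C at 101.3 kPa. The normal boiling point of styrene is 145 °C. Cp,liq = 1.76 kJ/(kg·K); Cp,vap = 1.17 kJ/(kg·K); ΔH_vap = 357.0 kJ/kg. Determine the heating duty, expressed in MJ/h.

liquid 21.0→145 °C: 218.24 kJ/kg
vaporisation at 145 °C: 357 kJ/kg
vapour 145→183 °C: 44.46 kJ/kg
Δh = 218.24 + 357 + 44.46 = 619.7 kJ/kg
Q = ṁ·Δh = 7.097 kg/s × 619.7 kJ/kg = 4398 kJ/s
|Q| = 4398 kW = 15833 MJ/h

Q = 15800 MJ/h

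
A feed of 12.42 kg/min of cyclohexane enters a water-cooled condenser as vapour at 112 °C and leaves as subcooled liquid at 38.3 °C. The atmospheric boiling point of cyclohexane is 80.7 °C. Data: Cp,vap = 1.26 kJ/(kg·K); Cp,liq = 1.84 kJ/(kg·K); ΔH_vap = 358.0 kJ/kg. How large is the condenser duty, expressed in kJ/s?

Q_c = 98.4 kJ/s

vapour 112→80.7 °C: -39.438 kJ/kg
condensation at 80.7 °C: -358 kJ/kg
liquid 80.7→38.3 °C: -78.016 kJ/kg
Δh = -39.438 + -358 + -78.016 = -475.45 kJ/kg
Q = ṁ·Δh = 12.42 kg/min × -475.45 kJ/kg = -5905.1 kJ/min
|Q| = 98.419 kW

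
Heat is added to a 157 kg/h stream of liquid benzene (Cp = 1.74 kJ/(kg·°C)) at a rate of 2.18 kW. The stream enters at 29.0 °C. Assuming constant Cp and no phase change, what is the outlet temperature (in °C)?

T_out = 57.7 °C

Q = 2.18 kW = 7848 kJ/h
ΔT = Q/(ṁ·Cp) = 7848/(157×1.74) = 28.728 K
T_out = 29.0 + 28.728 = 57.728 °C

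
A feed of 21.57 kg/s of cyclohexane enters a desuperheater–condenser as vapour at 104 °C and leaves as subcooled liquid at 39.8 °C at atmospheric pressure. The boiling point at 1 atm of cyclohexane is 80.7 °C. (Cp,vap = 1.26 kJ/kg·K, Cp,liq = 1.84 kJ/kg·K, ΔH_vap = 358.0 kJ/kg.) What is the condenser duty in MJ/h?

Q_c = 35900 MJ/h

vapour 104→80.7 °C: -29.358 kJ/kg
condensation at 80.7 °C: -358 kJ/kg
liquid 80.7→39.8 °C: -75.256 kJ/kg
Δh = -29.358 + -358 + -75.256 = -462.61 kJ/kg
Q = ṁ·Δh = 21.57 kg/s × -462.61 kJ/kg = -9978.6 kJ/s
|Q| = 9978.6 kW = 35923 MJ/h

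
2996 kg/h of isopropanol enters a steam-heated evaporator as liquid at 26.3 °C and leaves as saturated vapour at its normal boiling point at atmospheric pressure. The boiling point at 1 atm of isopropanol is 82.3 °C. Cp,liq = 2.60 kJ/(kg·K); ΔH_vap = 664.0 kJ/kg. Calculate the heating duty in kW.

liquid 26.3→82.3 °C: 145.6 kJ/kg
vaporisation at 82.3 °C: 664 kJ/kg
Δh = 145.6 + 664 = 809.6 kJ/kg
Q = ṁ·Δh = 2996 kg/h × 809.6 kJ/kg = 2.4256e+06 kJ/h
|Q| = 673.77 kW

Q = 674 kW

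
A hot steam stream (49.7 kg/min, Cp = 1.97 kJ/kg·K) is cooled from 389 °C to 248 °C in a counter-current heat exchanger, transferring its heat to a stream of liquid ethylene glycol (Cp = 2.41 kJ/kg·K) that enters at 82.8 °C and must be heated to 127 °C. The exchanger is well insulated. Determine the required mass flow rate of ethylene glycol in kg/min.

Heat released by hot stream: Q = 49.7 × 1.97 × (389 − 248) = 13805 kJ/min
Energy balance on cold side (adiabatic exchanger): Q = ṁ_c·Cp_c·(T_c,out − T_c,in)
ṁ_c = 13805 / [2.41 × (127 − 82.8)] = 129.6 kg/min

ṁ_c = 130 kg/min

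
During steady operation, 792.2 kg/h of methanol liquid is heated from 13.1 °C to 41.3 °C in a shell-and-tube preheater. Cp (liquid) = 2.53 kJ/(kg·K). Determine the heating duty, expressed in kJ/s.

Q = ṁ·Cp·ΔT = 792.2 × 2.53 × (41.3 − 13.1) = 56520 kJ/h
Converting: 56520 / 3600 s = 15.7 kW

Q = 15.7 kJ/s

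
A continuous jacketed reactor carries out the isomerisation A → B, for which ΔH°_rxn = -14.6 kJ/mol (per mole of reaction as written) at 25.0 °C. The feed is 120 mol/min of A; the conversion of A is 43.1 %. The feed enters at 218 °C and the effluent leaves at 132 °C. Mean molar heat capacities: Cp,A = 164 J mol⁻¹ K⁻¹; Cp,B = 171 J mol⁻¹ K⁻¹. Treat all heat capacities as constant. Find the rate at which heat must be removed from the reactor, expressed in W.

Q_out = 40100 W

Extent of reaction ξ = 0.431 × 120 = 51.72 mol/min
Reaction term: ξ·ΔH°_rxn = 51.72 × -14.6 = -755.11 kJ/min
Sensible, feed 218→25 °C: -3798.2 kJ/min
Outlet flows (mol/min): A 68.28, B 51.72
Sensible, products 25→132 °C: 2144.5 kJ/min
Q = ΔH = -2408.9 kJ/min = -40.148 kW
Heat removed = 40148 W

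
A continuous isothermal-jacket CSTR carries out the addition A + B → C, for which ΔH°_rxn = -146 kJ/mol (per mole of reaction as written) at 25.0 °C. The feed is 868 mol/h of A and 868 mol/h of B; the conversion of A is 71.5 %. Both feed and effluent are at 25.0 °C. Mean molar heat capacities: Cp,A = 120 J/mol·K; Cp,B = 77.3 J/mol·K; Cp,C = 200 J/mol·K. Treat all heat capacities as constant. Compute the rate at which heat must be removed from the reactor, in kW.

Extent of reaction ξ = 0.715 × 868 = 620.62 mol/h
Reaction term: ξ·ΔH°_rxn = 620.62 × -146 = -90611 kJ/h
Q = ΔH = -90611 kJ/h = -25.17 kW
Heat removed = 25.17 kW

Q_out = 25.2 kW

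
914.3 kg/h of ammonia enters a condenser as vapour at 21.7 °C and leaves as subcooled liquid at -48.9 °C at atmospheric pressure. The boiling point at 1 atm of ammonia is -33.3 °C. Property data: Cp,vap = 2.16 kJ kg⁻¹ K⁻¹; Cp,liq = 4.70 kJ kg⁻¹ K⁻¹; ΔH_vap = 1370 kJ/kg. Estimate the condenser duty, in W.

Q_c = 397000 W

vapour 21.7→-33.3 °C: -118.8 kJ/kg
condensation at -33.3 °C: -1370 kJ/kg
liquid -33.3→-48.9 °C: -73.32 kJ/kg
Δh = -118.8 + -1370 + -73.32 = -1562.1 kJ/kg
Q = ṁ·Δh = 914.3 kg/h × -1562.1 kJ/kg = -1.4282e+06 kJ/h
|Q| = 396.74 kW = 396740 W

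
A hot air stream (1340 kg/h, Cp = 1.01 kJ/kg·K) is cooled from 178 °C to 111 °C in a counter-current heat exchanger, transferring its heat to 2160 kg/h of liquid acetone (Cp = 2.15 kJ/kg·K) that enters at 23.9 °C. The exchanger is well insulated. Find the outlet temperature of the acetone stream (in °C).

T_c,out = 43.4 °C

Heat released by hot stream: Q = 1340 × 1.01 × (178 − 111) = 90678 kJ/h
Energy balance on cold side (adiabatic exchanger): Q = ṁ_c·Cp_c·(T_c,out − T_c,in)
T_c,out = 23.9 + 90678/(2160 × 2.15) = 43.426 °C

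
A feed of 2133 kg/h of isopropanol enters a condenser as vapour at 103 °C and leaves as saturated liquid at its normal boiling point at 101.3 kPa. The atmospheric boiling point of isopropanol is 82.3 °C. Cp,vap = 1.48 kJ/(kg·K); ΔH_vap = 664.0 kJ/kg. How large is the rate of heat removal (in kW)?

Q_c = 412 kW

vapour 103→82.3 °C: -30.636 kJ/kg
condensation at 82.3 °C: -664 kJ/kg
Δh = -30.636 + -664 = -694.64 kJ/kg
Q = ṁ·Δh = 2133 kg/h × -694.64 kJ/kg = -1.4817e+06 kJ/h
|Q| = 411.57 kW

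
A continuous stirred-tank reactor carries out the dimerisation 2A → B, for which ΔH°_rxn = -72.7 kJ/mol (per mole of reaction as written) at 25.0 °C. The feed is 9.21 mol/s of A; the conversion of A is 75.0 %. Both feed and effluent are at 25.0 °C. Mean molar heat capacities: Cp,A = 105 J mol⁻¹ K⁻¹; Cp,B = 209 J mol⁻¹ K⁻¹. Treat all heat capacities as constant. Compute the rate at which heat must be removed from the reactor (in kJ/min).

Extent of reaction ξ = 0.750 × 9.21 / 2 = 3.4538 mol/s
Reaction term: ξ·ΔH°_rxn = 3.4538 × -72.7 = -251.09 kJ/s
Q = ΔH = -251.09 kJ/s = -251.09 kW
Heat removed = 15065 kJ/min

Q_out = 15100 kJ/min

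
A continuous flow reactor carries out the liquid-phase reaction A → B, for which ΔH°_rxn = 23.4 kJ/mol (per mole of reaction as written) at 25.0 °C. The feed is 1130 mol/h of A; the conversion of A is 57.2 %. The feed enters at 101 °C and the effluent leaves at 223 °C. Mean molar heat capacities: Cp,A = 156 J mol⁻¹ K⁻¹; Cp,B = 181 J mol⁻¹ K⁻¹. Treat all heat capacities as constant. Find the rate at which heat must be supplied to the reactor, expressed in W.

Extent of reaction ξ = 0.572 × 1130 = 646.36 mol/h
Reaction term: ξ·ΔH°_rxn = 646.36 × 23.4 = 15125 kJ/h
Sensible, feed 101→25 °C: -13397 kJ/h
Outlet flows (mol/h): A 483.64, B 646.36
Sensible, products 25→223 °C: 38103 kJ/h
Q = ΔH = 39830 kJ/h = 11.064 kW
Heat supplied = 11064 W

Q_in = 11100 W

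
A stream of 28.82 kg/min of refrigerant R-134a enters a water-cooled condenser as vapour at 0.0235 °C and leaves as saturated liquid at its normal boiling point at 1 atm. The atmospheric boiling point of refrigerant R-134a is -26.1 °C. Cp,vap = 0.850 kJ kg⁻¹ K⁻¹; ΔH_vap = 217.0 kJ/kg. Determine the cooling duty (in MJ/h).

Q_c = 414 MJ/h

vapour 0.0235→-26.1 °C: -22.205 kJ/kg
condensation at -26.1 °C: -217 kJ/kg
Δh = -22.205 + -217 = -239.2 kJ/kg
Q = ṁ·Δh = 28.82 kg/min × -239.2 kJ/kg = -6893.9 kJ/min
|Q| = 114.9 kW = 413.63 MJ/h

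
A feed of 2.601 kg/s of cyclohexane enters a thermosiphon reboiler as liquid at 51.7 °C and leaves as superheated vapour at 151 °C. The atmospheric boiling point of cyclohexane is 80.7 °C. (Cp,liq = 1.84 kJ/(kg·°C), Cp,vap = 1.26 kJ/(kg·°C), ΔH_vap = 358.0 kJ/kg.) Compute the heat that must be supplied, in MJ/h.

liquid 51.7→80.7 °C: 53.36 kJ/kg
vaporisation at 80.7 °C: 358 kJ/kg
vapour 80.7→151 °C: 88.578 kJ/kg
Δh = 53.36 + 358 + 88.578 = 499.94 kJ/kg
Q = ṁ·Δh = 2.601 kg/s × 499.94 kJ/kg = 1300.3 kJ/s
|Q| = 1300.3 kW = 4681.2 MJ/h

Q = 4680 MJ/h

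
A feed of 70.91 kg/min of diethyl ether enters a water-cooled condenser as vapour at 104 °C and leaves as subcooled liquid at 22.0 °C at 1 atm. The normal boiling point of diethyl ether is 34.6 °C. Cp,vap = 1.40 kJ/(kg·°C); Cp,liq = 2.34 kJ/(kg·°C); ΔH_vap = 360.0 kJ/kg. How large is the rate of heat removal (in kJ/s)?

vapour 104→34.6 °C: -97.16 kJ/kg
condensation at 34.6 °C: -360 kJ/kg
liquid 34.6→22.0 °C: -29.484 kJ/kg
Δh = -97.16 + -360 + -29.484 = -486.64 kJ/kg
Q = ṁ·Δh = 70.91 kg/min × -486.64 kJ/kg = -34508 kJ/min
|Q| = 575.13 kW

Q_c = 575 kJ/s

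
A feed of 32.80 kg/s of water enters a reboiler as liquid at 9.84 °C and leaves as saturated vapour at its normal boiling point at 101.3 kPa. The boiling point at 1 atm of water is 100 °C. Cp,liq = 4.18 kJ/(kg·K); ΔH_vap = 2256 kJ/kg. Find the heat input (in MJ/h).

Q = 311000 MJ/h

liquid 9.84→100 °C: 376.87 kJ/kg
vaporisation at 100 °C: 2256 kJ/kg
Δh = 376.87 + 2256 = 2632.9 kJ/kg
Q = ṁ·Δh = 32.80 kg/s × 2632.9 kJ/kg = 86358 kJ/s
|Q| = 86358 kW = 310890 MJ/h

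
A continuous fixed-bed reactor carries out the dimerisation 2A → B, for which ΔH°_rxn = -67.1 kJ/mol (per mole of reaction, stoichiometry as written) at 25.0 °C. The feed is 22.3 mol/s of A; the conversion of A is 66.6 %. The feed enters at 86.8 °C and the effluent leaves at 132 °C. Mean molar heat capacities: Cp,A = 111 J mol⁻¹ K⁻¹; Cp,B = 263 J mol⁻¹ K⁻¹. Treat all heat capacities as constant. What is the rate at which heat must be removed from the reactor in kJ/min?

Extent of reaction ξ = 0.666 × 22.3 / 2 = 7.4259 mol/s
Reaction term: ξ·ΔH°_rxn = 7.4259 × -67.1 = -498.28 kJ/s
Sensible, feed 86.8→25 °C: -152.97 kJ/s
Outlet flows (mol/s): A 7.4482, B 7.4259
Sensible, products 25→132 °C: 297.43 kJ/s
Q = ΔH = -353.82 kJ/s = -353.82 kW
Heat removed = 21229 kJ/min

Q_out = 21200 kJ/min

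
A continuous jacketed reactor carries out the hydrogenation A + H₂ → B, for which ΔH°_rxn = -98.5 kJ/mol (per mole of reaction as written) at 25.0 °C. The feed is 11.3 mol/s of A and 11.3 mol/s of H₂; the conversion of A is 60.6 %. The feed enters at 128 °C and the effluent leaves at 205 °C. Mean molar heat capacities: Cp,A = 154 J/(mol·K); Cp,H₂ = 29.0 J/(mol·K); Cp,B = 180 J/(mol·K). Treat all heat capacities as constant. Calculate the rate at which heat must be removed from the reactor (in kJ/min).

Q_out = 31100 kJ/min

Extent of reaction ξ = 0.606 × 11.3 = 6.8478 mol/s
Reaction term: ξ·ΔH°_rxn = 6.8478 × -98.5 = -674.51 kJ/s
Sensible, feed 128→25 °C: -212.99 kJ/s
Outlet flows (mol/s): A 4.4522, H₂ 4.4522, B 6.8478
Sensible, products 25→205 °C: 368.52 kJ/s
Q = ΔH = -518.98 kJ/s = -518.98 kW
Heat removed = 31139 kJ/min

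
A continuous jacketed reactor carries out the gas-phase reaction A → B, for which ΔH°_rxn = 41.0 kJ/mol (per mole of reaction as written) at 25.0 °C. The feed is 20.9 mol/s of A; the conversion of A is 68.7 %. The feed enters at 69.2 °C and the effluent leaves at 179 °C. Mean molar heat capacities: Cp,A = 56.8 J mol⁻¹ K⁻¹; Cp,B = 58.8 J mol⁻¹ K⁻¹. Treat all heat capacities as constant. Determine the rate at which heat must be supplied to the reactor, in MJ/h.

Extent of reaction ξ = 0.687 × 20.9 = 14.358 mol/s
Reaction term: ξ·ΔH°_rxn = 14.358 × 41.0 = 588.69 kJ/s
Sensible, feed 69.2→25 °C: -52.471 kJ/s
Outlet flows (mol/s): A 6.5417, B 14.358
Sensible, products 25→179 °C: 187.24 kJ/s
Q = ΔH = 723.46 kJ/s = 723.46 kW
Heat supplied = 2604.5 MJ/h

Q_in = 2600 MJ/h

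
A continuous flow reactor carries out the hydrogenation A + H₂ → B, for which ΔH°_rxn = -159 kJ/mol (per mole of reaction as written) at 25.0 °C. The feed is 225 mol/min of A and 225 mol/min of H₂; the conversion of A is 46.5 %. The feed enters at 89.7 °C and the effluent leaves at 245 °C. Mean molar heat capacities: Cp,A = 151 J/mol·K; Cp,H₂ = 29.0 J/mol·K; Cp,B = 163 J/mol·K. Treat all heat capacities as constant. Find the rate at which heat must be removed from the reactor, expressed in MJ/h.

Extent of reaction ξ = 0.465 × 225 = 104.62 mol/min
Reaction term: ξ·ΔH°_rxn = 104.62 × -159 = -16635 kJ/min
Sensible, feed 89.7→25 °C: -2620.3 kJ/min
Outlet flows (mol/min): A 120.38, H₂ 120.38, B 104.62
Sensible, products 25→245 °C: 8518.7 kJ/min
Q = ΔH = -10737 kJ/min = -178.95 kW
Heat removed = 644.22 MJ/h

Q_out = 644 MJ/h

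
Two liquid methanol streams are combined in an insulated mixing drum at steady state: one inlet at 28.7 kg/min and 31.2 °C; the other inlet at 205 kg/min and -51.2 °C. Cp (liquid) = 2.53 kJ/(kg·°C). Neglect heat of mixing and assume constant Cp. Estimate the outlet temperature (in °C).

No heat crosses the boundary, so H_out = H_in.
Σ ṁᵢCp,ᵢTᵢ = 28.7×2.53×31.2 + 205×2.53×-51.2 = -24289
Σ ṁᵢCp,ᵢ = 28.7×2.53 + 205×2.53 = 591.26
T_out = -24289 / 591.26 = -41.081 °C

T_out = -41.1 °C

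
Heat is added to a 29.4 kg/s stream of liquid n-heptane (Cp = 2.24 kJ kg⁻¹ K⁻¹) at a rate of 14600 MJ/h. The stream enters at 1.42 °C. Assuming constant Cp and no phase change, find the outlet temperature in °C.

Q = 14600 MJ/h = 4055.6 kJ/s
ΔT = Q/(ṁ·Cp) = 4055.6/(29.4×2.24) = 61.582 K
T_out = 1.42 + 61.582 = 63.002 °C

T_out = 63.0 °C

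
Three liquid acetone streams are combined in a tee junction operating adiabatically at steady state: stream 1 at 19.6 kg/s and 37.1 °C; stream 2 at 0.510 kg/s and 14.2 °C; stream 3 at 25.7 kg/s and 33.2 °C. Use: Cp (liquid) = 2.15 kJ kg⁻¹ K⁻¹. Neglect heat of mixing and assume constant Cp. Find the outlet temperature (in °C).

No heat crosses the boundary, so H_out = H_in.
T_out = Σ ṁᵢCp,ᵢTᵢ / Σ ṁᵢCp,ᵢ
      = 3413.4 / 98.492 = 34.657 °C

T_out = 34.7 °C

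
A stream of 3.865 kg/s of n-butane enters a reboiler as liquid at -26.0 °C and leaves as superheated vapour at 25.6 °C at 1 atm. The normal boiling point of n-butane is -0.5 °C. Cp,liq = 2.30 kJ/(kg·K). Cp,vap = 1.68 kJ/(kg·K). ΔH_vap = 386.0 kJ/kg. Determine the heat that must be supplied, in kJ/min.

Q = 113000 kJ/min

liquid -26.0→-0.5 °C: 58.65 kJ/kg
vaporisation at -0.5 °C: 386 kJ/kg
vapour -0.5→25.6 °C: 43.848 kJ/kg
Δh = 58.65 + 386 + 43.848 = 488.5 kJ/kg
Q = ṁ·Δh = 3.865 kg/s × 488.5 kJ/kg = 1888 kJ/s
|Q| = 1888 kW = 113280 kJ/min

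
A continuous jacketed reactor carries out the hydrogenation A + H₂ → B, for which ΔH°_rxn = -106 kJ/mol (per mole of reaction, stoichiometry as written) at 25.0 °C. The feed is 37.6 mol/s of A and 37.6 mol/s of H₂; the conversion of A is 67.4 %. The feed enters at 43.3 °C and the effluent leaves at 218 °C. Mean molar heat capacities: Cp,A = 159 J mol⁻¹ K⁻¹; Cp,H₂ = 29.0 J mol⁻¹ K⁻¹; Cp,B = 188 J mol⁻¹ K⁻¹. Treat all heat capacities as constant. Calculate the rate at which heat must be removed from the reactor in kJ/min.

Extent of reaction ξ = 0.674 × 37.6 = 25.342 mol/s
Reaction term: ξ·ΔH°_rxn = 25.342 × -106 = -2686.3 kJ/s
Sensible, feed 43.3→25 °C: -129.36 kJ/s
Outlet flows (mol/s): A 12.258, H₂ 12.258, B 25.342
Sensible, products 25→218 °C: 1364.3 kJ/s
Q = ΔH = -1451.4 kJ/s = -1451.4 kW
Heat removed = 87083 kJ/min

Q_out = 87100 kJ/min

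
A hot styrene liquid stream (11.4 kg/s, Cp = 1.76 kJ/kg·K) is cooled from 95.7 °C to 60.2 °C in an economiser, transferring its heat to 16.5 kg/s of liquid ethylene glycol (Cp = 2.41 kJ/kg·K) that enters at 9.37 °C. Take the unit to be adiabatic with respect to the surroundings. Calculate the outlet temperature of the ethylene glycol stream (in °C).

Heat released by hot stream: Q = 11.4 × 1.76 × (95.7 − 60.2) = 712.27 kJ/s
Energy balance on cold side (adiabatic exchanger): Q = ṁ_c·Cp_c·(T_c,out − T_c,in)
T_c,out = 9.37 + 712.27/(16.5 × 2.41) = 27.282 °C

T_c,out = 27.3 °C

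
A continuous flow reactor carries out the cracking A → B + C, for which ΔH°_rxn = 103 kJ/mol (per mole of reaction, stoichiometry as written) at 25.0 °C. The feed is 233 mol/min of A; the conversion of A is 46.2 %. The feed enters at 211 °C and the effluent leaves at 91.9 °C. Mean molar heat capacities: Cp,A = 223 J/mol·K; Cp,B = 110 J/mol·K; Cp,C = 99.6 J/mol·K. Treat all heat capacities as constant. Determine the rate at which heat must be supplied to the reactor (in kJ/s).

Extent of reaction ξ = 0.462 × 233 = 107.65 mol/min
Reaction term: ξ·ΔH°_rxn = 107.65 × 103 = 11088 kJ/min
Sensible, feed 211→25 °C: -9664.4 kJ/min
Outlet flows (mol/min): A 125.35, B 107.65, C 107.65
Sensible, products 25→91.9 °C: 3379.6 kJ/min
Q = ΔH = 4802.7 kJ/min = 80.045 kW
Heat supplied = 80.045 kJ/s

Q_in = 80.0 kJ/s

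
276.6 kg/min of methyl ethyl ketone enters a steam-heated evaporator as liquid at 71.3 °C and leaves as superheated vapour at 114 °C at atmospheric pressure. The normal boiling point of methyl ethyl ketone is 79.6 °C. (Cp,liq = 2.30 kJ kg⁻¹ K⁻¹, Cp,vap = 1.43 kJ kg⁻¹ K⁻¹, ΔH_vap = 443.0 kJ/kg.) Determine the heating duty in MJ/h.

Q = 8490 MJ/h

liquid 71.3→79.6 °C: 19.09 kJ/kg
vaporisation at 79.6 °C: 443 kJ/kg
vapour 79.6→114 °C: 49.192 kJ/kg
Δh = 19.09 + 443 + 49.192 = 511.28 kJ/kg
Q = ṁ·Δh = 276.6 kg/min × 511.28 kJ/kg = 141420 kJ/min
|Q| = 2357 kW = 8485.2 MJ/h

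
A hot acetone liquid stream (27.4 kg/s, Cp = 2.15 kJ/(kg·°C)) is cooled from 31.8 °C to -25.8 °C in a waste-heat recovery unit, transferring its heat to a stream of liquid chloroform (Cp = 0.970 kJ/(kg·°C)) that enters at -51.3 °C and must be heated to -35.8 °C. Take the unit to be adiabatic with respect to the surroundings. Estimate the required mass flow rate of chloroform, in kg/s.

ṁ_c = 226 kg/s

Heat released by hot stream: Q = 27.4 × 2.15 × (31.8 − -25.8) = 3393.2 kJ/s
Energy balance on cold side (adiabatic exchanger): Q = ṁ_c·Cp_c·(T_c,out − T_c,in)
ṁ_c = 3393.2 / [0.970 × (-35.8 − -51.3)] = 225.69 kg/s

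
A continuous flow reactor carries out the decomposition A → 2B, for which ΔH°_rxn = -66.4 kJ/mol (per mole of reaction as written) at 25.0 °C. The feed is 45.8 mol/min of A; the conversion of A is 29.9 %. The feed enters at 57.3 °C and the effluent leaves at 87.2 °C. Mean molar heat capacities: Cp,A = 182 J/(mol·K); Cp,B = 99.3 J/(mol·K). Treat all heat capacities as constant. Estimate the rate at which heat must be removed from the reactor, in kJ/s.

Q_out = 10.8 kJ/s

Extent of reaction ξ = 0.299 × 45.8 = 13.694 mol/min
Reaction term: ξ·ΔH°_rxn = 13.694 × -66.4 = -909.29 kJ/min
Sensible, feed 57.3→25 °C: -269.24 kJ/min
Outlet flows (mol/min): A 32.106, B 27.388
Sensible, products 25→87.2 °C: 532.61 kJ/min
Q = ΔH = -645.92 kJ/min = -10.765 kW
Heat removed = 10.765 kJ/s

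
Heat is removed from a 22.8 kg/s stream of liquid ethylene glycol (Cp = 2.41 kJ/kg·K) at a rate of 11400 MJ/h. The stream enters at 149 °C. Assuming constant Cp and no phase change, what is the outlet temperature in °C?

T_out = 91.4 °C

Q = 11400 MJ/h = 3166.7 kJ/s
ΔT = Q/(ṁ·Cp) = 3166.7/(22.8×2.41) = 57.63 K
T_out = 149 − 57.63 = 91.37 °C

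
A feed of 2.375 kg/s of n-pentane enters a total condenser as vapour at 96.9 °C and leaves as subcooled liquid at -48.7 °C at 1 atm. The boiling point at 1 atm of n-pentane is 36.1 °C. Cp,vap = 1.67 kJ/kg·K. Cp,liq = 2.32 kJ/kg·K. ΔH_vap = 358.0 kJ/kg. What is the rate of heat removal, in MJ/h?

vapour 96.9→36.1 °C: -101.54 kJ/kg
condensation at 36.1 °C: -358 kJ/kg
liquid 36.1→-48.7 °C: -196.74 kJ/kg
Δh = -101.54 + -358 + -196.74 = -656.27 kJ/kg
Q = ṁ·Δh = 2.375 kg/s × -656.27 kJ/kg = -1558.6 kJ/s
|Q| = 1558.6 kW = 5611.1 MJ/h

Q_c = 5610 MJ/h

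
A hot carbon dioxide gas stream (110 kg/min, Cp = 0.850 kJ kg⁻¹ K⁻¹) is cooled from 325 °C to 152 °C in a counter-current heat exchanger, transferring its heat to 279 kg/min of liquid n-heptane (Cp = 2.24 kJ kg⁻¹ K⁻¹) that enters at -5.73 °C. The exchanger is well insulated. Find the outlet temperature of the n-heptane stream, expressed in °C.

T_c,out = 20.2 °C

Heat released by hot stream: Q = 110 × 0.850 × (325 − 152) = 16176 kJ/min
Energy balance on cold side (adiabatic exchanger): Q = ṁ_c·Cp_c·(T_c,out − T_c,in)
T_c,out = -5.73 + 16176/(279 × 2.24) = 20.152 °C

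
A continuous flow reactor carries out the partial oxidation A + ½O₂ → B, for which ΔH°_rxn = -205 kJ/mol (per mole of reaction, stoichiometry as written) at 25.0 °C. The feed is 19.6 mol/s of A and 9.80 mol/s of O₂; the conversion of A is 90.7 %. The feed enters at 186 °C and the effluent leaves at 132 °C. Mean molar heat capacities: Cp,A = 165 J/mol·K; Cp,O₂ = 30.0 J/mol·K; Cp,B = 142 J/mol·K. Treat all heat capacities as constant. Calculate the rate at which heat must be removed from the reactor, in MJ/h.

Extent of reaction ξ = 0.907 × 19.6 = 17.777 mol/s
Reaction term: ξ·ΔH°_rxn = 17.777 × -205 = -3644.3 kJ/s
Sensible, feed 186→25 °C: -568.01 kJ/s
Outlet flows (mol/s): A 1.8228, O₂ 0.9114, B 17.777
Sensible, products 25→132 °C: 305.21 kJ/s
Q = ΔH = -3907.1 kJ/s = -3907.1 kW
Heat removed = 14066 MJ/h

Q_out = 14100 MJ/h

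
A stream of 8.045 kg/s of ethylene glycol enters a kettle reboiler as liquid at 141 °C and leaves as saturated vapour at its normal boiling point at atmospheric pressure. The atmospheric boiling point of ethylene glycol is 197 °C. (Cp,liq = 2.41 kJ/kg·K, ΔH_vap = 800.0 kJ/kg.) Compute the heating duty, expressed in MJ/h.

liquid 141→197 °C: 134.96 kJ/kg
vaporisation at 197 °C: 800 kJ/kg
Δh = 134.96 + 800 = 934.96 kJ/kg
Q = ṁ·Δh = 8.045 kg/s × 934.96 kJ/kg = 7521.8 kJ/s
|Q| = 7521.8 kW = 27078 MJ/h

Q = 27100 MJ/h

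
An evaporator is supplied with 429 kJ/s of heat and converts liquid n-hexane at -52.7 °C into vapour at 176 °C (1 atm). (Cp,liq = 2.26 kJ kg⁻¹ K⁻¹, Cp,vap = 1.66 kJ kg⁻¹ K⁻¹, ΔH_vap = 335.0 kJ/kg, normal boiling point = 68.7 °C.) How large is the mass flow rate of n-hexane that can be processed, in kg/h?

ṁ = 1960 kg/h

Δh = 2.26×(68.7−-52.7) + 335.0 + 1.66×(176−68.7) = 787.48 kJ/kg
Q = 429 kJ/s = 429 kJ/s = 1.5444e+06 kJ/h
ṁ = Q/Δh = 1.5444e+06 / 787.48 = 1961.2 kg/h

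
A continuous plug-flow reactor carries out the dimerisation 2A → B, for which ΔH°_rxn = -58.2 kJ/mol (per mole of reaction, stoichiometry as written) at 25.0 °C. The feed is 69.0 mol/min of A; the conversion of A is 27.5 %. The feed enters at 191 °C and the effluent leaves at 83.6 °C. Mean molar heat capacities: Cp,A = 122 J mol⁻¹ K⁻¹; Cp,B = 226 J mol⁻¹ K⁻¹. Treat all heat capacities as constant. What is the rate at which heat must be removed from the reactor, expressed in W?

Q_out = 24400 W

Extent of reaction ξ = 0.275 × 69.0 / 2 = 9.4875 mol/min
Reaction term: ξ·ΔH°_rxn = 9.4875 × -58.2 = -552.17 kJ/min
Sensible, feed 191→25 °C: -1397.4 kJ/min
Outlet flows (mol/min): A 50.025, B 9.4875
Sensible, products 25→83.6 °C: 483.29 kJ/min
Q = ΔH = -1466.3 kJ/min = -24.438 kW
Heat removed = 24438 W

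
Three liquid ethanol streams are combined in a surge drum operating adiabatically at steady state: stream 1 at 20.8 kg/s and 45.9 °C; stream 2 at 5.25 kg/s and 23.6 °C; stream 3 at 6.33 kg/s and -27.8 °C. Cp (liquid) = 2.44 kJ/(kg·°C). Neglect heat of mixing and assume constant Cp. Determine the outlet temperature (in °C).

Energy balance with Q = 0: Σ ṁᵢCp,ᵢ(T_out − Tᵢ) = 0
T_out = Σ ṁᵢCp,ᵢTᵢ / Σ ṁᵢCp,ᵢ
      = 2202.5 / 79.007 = 27.877 °C

T_out = 27.9 °C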